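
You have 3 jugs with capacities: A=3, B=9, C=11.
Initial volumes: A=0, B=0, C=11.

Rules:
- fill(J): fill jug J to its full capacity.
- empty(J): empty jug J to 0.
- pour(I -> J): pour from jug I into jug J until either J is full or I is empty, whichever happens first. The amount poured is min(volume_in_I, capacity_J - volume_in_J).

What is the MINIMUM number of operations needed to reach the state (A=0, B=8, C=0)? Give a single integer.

BFS from (A=0, B=0, C=11). One shortest path:
  1. pour(C -> A) -> (A=3 B=0 C=8)
  2. empty(A) -> (A=0 B=0 C=8)
  3. pour(C -> B) -> (A=0 B=8 C=0)
Reached target in 3 moves.

Answer: 3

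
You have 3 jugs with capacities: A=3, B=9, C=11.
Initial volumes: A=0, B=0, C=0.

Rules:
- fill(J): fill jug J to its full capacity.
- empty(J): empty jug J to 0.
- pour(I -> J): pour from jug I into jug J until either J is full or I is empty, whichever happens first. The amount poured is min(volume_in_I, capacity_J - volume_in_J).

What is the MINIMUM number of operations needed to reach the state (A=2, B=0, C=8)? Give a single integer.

BFS from (A=0, B=0, C=0). One shortest path:
  1. fill(C) -> (A=0 B=0 C=11)
  2. pour(C -> A) -> (A=3 B=0 C=8)
  3. empty(A) -> (A=0 B=0 C=8)
  4. pour(C -> B) -> (A=0 B=8 C=0)
  5. fill(C) -> (A=0 B=8 C=11)
  6. pour(C -> A) -> (A=3 B=8 C=8)
  7. pour(A -> B) -> (A=2 B=9 C=8)
  8. empty(B) -> (A=2 B=0 C=8)
Reached target in 8 moves.

Answer: 8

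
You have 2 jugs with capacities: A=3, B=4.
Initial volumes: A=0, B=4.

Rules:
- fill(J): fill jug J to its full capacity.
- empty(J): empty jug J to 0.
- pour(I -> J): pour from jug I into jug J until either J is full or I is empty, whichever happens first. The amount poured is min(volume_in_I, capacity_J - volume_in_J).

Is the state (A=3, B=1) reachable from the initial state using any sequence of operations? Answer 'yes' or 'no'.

BFS from (A=0, B=4):
  1. pour(B -> A) -> (A=3 B=1)
Target reached → yes.

Answer: yes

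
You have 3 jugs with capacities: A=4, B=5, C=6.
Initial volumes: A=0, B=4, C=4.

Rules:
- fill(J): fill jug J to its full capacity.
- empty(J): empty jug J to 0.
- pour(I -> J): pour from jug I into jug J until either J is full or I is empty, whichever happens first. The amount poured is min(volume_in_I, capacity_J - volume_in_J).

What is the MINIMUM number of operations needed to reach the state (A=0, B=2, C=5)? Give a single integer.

BFS from (A=0, B=4, C=4). One shortest path:
  1. fill(A) -> (A=4 B=4 C=4)
  2. pour(A -> C) -> (A=2 B=4 C=6)
  3. pour(C -> B) -> (A=2 B=5 C=5)
  4. empty(B) -> (A=2 B=0 C=5)
  5. pour(A -> B) -> (A=0 B=2 C=5)
Reached target in 5 moves.

Answer: 5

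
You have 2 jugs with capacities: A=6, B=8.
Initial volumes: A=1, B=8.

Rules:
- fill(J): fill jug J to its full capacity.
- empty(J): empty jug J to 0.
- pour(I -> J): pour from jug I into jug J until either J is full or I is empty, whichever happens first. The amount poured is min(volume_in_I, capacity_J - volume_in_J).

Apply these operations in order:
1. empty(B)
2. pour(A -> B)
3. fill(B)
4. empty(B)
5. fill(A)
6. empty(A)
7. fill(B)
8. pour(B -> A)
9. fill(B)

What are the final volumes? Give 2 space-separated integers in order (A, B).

Answer: 6 8

Derivation:
Step 1: empty(B) -> (A=1 B=0)
Step 2: pour(A -> B) -> (A=0 B=1)
Step 3: fill(B) -> (A=0 B=8)
Step 4: empty(B) -> (A=0 B=0)
Step 5: fill(A) -> (A=6 B=0)
Step 6: empty(A) -> (A=0 B=0)
Step 7: fill(B) -> (A=0 B=8)
Step 8: pour(B -> A) -> (A=6 B=2)
Step 9: fill(B) -> (A=6 B=8)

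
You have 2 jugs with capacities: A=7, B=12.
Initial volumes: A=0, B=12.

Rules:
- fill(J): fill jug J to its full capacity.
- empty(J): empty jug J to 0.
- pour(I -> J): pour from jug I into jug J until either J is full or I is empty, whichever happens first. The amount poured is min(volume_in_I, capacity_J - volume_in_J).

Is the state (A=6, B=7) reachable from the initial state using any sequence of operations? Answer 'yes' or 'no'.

BFS explored all 38 reachable states.
Reachable set includes: (0,0), (0,1), (0,2), (0,3), (0,4), (0,5), (0,6), (0,7), (0,8), (0,9), (0,10), (0,11) ...
Target (A=6, B=7) not in reachable set → no.

Answer: no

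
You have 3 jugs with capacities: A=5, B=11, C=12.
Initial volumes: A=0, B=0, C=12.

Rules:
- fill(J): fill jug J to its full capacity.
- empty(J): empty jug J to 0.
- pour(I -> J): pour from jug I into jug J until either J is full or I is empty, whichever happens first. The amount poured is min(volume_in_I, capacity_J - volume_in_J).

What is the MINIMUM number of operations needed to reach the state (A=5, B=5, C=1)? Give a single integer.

Answer: 5

Derivation:
BFS from (A=0, B=0, C=12). One shortest path:
  1. fill(A) -> (A=5 B=0 C=12)
  2. pour(C -> B) -> (A=5 B=11 C=1)
  3. empty(B) -> (A=5 B=0 C=1)
  4. pour(A -> B) -> (A=0 B=5 C=1)
  5. fill(A) -> (A=5 B=5 C=1)
Reached target in 5 moves.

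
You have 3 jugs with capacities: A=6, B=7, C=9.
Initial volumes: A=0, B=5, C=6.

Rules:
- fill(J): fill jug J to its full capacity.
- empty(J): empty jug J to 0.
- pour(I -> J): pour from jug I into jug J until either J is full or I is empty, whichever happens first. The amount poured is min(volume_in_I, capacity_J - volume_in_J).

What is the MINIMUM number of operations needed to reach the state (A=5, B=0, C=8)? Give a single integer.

Answer: 5

Derivation:
BFS from (A=0, B=5, C=6). One shortest path:
  1. pour(B -> A) -> (A=5 B=0 C=6)
  2. pour(C -> B) -> (A=5 B=6 C=0)
  3. fill(C) -> (A=5 B=6 C=9)
  4. pour(C -> B) -> (A=5 B=7 C=8)
  5. empty(B) -> (A=5 B=0 C=8)
Reached target in 5 moves.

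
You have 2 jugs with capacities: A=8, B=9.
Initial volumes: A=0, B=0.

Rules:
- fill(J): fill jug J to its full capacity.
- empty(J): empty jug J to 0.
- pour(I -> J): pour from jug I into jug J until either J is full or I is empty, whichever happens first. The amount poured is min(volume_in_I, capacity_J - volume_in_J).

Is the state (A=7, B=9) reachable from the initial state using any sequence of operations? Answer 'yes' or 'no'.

BFS from (A=0, B=0):
  1. fill(A) -> (A=8 B=0)
  2. pour(A -> B) -> (A=0 B=8)
  3. fill(A) -> (A=8 B=8)
  4. pour(A -> B) -> (A=7 B=9)
Target reached → yes.

Answer: yes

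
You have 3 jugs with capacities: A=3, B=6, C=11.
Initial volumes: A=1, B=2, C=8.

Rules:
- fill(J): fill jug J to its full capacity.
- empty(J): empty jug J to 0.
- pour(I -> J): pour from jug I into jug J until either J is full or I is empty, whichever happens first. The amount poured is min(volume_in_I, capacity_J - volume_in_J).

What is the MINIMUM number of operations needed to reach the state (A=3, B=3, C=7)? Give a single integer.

Answer: 4

Derivation:
BFS from (A=1, B=2, C=8). One shortest path:
  1. fill(A) -> (A=3 B=2 C=8)
  2. pour(A -> B) -> (A=0 B=5 C=8)
  3. pour(C -> B) -> (A=0 B=6 C=7)
  4. pour(B -> A) -> (A=3 B=3 C=7)
Reached target in 4 moves.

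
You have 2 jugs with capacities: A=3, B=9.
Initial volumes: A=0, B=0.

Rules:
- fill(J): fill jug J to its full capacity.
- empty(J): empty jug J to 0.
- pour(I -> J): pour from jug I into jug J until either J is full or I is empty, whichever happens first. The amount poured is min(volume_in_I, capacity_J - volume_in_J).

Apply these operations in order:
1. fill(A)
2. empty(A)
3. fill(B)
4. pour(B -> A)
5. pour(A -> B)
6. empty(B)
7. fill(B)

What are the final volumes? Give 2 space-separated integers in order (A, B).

Step 1: fill(A) -> (A=3 B=0)
Step 2: empty(A) -> (A=0 B=0)
Step 3: fill(B) -> (A=0 B=9)
Step 4: pour(B -> A) -> (A=3 B=6)
Step 5: pour(A -> B) -> (A=0 B=9)
Step 6: empty(B) -> (A=0 B=0)
Step 7: fill(B) -> (A=0 B=9)

Answer: 0 9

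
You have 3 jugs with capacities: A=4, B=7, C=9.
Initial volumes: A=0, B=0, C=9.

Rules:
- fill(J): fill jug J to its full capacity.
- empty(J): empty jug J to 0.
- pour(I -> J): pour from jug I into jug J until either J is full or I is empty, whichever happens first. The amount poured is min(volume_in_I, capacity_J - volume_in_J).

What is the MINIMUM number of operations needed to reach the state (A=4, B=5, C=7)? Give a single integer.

Answer: 5

Derivation:
BFS from (A=0, B=0, C=9). One shortest path:
  1. pour(C -> B) -> (A=0 B=7 C=2)
  2. pour(C -> A) -> (A=2 B=7 C=0)
  3. pour(B -> C) -> (A=2 B=0 C=7)
  4. fill(B) -> (A=2 B=7 C=7)
  5. pour(B -> A) -> (A=4 B=5 C=7)
Reached target in 5 moves.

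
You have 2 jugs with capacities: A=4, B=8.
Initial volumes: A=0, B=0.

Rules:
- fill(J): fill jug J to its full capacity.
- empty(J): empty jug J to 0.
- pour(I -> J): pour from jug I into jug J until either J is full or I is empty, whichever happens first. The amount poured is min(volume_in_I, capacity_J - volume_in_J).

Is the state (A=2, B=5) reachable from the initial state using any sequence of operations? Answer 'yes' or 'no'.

BFS explored all 6 reachable states.
Reachable set includes: (0,0), (0,4), (0,8), (4,0), (4,4), (4,8)
Target (A=2, B=5) not in reachable set → no.

Answer: no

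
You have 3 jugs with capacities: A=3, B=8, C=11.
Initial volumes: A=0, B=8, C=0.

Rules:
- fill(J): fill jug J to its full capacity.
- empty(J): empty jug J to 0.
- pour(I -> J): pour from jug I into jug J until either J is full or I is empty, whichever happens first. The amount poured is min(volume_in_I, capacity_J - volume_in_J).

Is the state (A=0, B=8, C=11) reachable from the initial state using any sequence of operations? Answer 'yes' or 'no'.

Answer: yes

Derivation:
BFS from (A=0, B=8, C=0):
  1. fill(C) -> (A=0 B=8 C=11)
Target reached → yes.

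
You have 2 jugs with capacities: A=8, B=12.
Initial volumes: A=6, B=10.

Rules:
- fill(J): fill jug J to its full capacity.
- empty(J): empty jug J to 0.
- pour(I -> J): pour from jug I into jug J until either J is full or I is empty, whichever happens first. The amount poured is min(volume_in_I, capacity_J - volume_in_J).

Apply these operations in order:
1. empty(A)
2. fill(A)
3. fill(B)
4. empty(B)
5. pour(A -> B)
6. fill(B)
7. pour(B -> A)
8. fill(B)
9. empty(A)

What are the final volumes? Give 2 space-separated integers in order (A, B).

Step 1: empty(A) -> (A=0 B=10)
Step 2: fill(A) -> (A=8 B=10)
Step 3: fill(B) -> (A=8 B=12)
Step 4: empty(B) -> (A=8 B=0)
Step 5: pour(A -> B) -> (A=0 B=8)
Step 6: fill(B) -> (A=0 B=12)
Step 7: pour(B -> A) -> (A=8 B=4)
Step 8: fill(B) -> (A=8 B=12)
Step 9: empty(A) -> (A=0 B=12)

Answer: 0 12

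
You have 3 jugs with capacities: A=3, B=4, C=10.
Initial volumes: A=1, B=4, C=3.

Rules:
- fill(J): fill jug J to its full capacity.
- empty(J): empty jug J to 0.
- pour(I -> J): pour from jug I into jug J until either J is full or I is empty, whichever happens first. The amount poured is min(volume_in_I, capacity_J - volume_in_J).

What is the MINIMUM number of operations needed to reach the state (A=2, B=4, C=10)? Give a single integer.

Answer: 5

Derivation:
BFS from (A=1, B=4, C=3). One shortest path:
  1. fill(A) -> (A=3 B=4 C=3)
  2. empty(B) -> (A=3 B=0 C=3)
  3. pour(C -> B) -> (A=3 B=3 C=0)
  4. fill(C) -> (A=3 B=3 C=10)
  5. pour(A -> B) -> (A=2 B=4 C=10)
Reached target in 5 moves.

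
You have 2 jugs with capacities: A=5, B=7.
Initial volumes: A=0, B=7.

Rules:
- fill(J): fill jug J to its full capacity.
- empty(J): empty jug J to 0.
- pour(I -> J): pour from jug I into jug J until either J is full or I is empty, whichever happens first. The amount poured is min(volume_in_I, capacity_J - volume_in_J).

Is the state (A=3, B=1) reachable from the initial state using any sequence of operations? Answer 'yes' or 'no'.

BFS explored all 24 reachable states.
Reachable set includes: (0,0), (0,1), (0,2), (0,3), (0,4), (0,5), (0,6), (0,7), (1,0), (1,7), (2,0), (2,7) ...
Target (A=3, B=1) not in reachable set → no.

Answer: no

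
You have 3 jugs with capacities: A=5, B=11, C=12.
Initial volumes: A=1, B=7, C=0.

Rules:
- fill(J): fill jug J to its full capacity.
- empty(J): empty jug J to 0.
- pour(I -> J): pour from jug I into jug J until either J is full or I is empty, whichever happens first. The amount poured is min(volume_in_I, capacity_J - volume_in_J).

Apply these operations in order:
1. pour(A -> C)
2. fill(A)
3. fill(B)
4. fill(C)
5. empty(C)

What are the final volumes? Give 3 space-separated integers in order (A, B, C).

Answer: 5 11 0

Derivation:
Step 1: pour(A -> C) -> (A=0 B=7 C=1)
Step 2: fill(A) -> (A=5 B=7 C=1)
Step 3: fill(B) -> (A=5 B=11 C=1)
Step 4: fill(C) -> (A=5 B=11 C=12)
Step 5: empty(C) -> (A=5 B=11 C=0)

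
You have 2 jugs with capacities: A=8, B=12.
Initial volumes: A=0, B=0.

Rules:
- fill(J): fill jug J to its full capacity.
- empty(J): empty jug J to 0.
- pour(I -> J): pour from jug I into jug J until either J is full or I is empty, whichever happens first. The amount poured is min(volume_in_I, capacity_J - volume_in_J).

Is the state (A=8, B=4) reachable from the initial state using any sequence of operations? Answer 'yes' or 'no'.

Answer: yes

Derivation:
BFS from (A=0, B=0):
  1. fill(B) -> (A=0 B=12)
  2. pour(B -> A) -> (A=8 B=4)
Target reached → yes.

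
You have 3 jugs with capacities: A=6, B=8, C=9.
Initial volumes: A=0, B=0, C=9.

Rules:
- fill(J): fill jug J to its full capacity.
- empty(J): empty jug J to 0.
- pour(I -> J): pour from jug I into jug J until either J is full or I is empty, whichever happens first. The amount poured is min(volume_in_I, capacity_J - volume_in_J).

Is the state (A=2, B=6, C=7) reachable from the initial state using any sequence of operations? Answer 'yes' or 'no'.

BFS explored all 350 reachable states.
Reachable set includes: (0,0,0), (0,0,1), (0,0,2), (0,0,3), (0,0,4), (0,0,5), (0,0,6), (0,0,7), (0,0,8), (0,0,9), (0,1,0), (0,1,1) ...
Target (A=2, B=6, C=7) not in reachable set → no.

Answer: no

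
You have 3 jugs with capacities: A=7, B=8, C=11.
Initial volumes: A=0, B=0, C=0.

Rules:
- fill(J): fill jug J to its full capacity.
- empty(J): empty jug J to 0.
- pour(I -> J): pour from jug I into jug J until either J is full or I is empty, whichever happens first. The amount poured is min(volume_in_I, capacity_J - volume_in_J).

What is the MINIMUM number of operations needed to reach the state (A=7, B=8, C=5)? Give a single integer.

BFS from (A=0, B=0, C=0). One shortest path:
  1. fill(B) -> (A=0 B=8 C=0)
  2. fill(C) -> (A=0 B=8 C=11)
  3. pour(B -> A) -> (A=7 B=1 C=11)
  4. empty(A) -> (A=0 B=1 C=11)
  5. pour(B -> A) -> (A=1 B=0 C=11)
  6. fill(B) -> (A=1 B=8 C=11)
  7. pour(C -> A) -> (A=7 B=8 C=5)
Reached target in 7 moves.

Answer: 7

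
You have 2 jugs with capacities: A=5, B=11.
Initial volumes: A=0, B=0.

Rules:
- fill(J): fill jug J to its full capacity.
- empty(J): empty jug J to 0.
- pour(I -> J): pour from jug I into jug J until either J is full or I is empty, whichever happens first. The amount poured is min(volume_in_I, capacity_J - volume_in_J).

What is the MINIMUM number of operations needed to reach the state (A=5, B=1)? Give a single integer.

Answer: 4

Derivation:
BFS from (A=0, B=0). One shortest path:
  1. fill(B) -> (A=0 B=11)
  2. pour(B -> A) -> (A=5 B=6)
  3. empty(A) -> (A=0 B=6)
  4. pour(B -> A) -> (A=5 B=1)
Reached target in 4 moves.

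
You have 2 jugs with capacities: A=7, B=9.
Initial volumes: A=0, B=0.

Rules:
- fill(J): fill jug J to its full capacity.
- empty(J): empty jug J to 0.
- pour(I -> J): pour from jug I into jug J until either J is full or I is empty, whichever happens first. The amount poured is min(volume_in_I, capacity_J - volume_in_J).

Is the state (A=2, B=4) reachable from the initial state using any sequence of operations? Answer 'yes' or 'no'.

Answer: no

Derivation:
BFS explored all 32 reachable states.
Reachable set includes: (0,0), (0,1), (0,2), (0,3), (0,4), (0,5), (0,6), (0,7), (0,8), (0,9), (1,0), (1,9) ...
Target (A=2, B=4) not in reachable set → no.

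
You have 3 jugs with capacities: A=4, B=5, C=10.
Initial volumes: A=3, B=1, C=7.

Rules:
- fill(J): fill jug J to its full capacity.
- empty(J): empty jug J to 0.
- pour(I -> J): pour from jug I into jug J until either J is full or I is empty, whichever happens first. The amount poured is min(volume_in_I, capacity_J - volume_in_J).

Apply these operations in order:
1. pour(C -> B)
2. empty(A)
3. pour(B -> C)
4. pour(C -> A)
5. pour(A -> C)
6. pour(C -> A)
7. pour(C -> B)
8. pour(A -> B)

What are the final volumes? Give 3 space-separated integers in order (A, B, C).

Answer: 3 5 0

Derivation:
Step 1: pour(C -> B) -> (A=3 B=5 C=3)
Step 2: empty(A) -> (A=0 B=5 C=3)
Step 3: pour(B -> C) -> (A=0 B=0 C=8)
Step 4: pour(C -> A) -> (A=4 B=0 C=4)
Step 5: pour(A -> C) -> (A=0 B=0 C=8)
Step 6: pour(C -> A) -> (A=4 B=0 C=4)
Step 7: pour(C -> B) -> (A=4 B=4 C=0)
Step 8: pour(A -> B) -> (A=3 B=5 C=0)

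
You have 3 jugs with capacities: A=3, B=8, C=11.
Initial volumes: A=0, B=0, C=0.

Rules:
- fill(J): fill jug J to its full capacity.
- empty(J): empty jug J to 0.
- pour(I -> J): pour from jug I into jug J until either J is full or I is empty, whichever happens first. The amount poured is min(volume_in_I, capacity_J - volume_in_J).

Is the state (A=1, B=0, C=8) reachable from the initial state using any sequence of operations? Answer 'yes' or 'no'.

BFS from (A=0, B=0, C=0):
  1. fill(A) -> (A=3 B=0 C=0)
  2. pour(A -> B) -> (A=0 B=3 C=0)
  3. fill(A) -> (A=3 B=3 C=0)
  4. pour(A -> B) -> (A=0 B=6 C=0)
  5. fill(A) -> (A=3 B=6 C=0)
  6. pour(A -> B) -> (A=1 B=8 C=0)
  7. pour(B -> C) -> (A=1 B=0 C=8)
Target reached → yes.

Answer: yes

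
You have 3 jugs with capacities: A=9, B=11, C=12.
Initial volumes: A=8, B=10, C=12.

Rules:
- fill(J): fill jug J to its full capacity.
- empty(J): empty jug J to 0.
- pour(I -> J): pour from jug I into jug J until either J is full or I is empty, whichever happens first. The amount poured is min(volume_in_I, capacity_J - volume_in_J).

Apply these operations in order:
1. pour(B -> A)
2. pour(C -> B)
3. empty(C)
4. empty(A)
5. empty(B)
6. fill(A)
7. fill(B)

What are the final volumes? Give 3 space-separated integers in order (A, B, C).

Answer: 9 11 0

Derivation:
Step 1: pour(B -> A) -> (A=9 B=9 C=12)
Step 2: pour(C -> B) -> (A=9 B=11 C=10)
Step 3: empty(C) -> (A=9 B=11 C=0)
Step 4: empty(A) -> (A=0 B=11 C=0)
Step 5: empty(B) -> (A=0 B=0 C=0)
Step 6: fill(A) -> (A=9 B=0 C=0)
Step 7: fill(B) -> (A=9 B=11 C=0)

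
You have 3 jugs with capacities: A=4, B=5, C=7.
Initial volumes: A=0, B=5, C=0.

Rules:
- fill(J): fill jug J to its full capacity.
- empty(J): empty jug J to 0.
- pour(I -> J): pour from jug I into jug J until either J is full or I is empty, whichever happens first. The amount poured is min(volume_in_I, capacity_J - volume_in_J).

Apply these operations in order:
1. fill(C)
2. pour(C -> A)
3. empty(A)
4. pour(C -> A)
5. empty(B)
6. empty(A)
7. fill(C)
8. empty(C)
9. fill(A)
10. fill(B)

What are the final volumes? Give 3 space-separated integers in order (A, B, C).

Step 1: fill(C) -> (A=0 B=5 C=7)
Step 2: pour(C -> A) -> (A=4 B=5 C=3)
Step 3: empty(A) -> (A=0 B=5 C=3)
Step 4: pour(C -> A) -> (A=3 B=5 C=0)
Step 5: empty(B) -> (A=3 B=0 C=0)
Step 6: empty(A) -> (A=0 B=0 C=0)
Step 7: fill(C) -> (A=0 B=0 C=7)
Step 8: empty(C) -> (A=0 B=0 C=0)
Step 9: fill(A) -> (A=4 B=0 C=0)
Step 10: fill(B) -> (A=4 B=5 C=0)

Answer: 4 5 0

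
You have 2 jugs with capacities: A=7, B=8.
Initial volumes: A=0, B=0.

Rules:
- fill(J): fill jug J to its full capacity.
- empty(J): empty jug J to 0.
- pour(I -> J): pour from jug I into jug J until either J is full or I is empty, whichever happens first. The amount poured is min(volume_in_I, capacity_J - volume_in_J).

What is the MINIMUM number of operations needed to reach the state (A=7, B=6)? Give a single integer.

Answer: 7

Derivation:
BFS from (A=0, B=0). One shortest path:
  1. fill(A) -> (A=7 B=0)
  2. pour(A -> B) -> (A=0 B=7)
  3. fill(A) -> (A=7 B=7)
  4. pour(A -> B) -> (A=6 B=8)
  5. empty(B) -> (A=6 B=0)
  6. pour(A -> B) -> (A=0 B=6)
  7. fill(A) -> (A=7 B=6)
Reached target in 7 moves.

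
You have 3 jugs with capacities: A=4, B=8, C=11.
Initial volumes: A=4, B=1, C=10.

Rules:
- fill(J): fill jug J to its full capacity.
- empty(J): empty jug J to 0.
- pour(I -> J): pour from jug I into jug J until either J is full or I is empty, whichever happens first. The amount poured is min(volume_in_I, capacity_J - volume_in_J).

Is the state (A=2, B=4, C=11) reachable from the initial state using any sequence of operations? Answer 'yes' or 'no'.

Answer: yes

Derivation:
BFS from (A=4, B=1, C=10):
  1. empty(B) -> (A=4 B=0 C=10)
  2. pour(C -> B) -> (A=4 B=8 C=2)
  3. empty(B) -> (A=4 B=0 C=2)
  4. pour(A -> B) -> (A=0 B=4 C=2)
  5. pour(C -> A) -> (A=2 B=4 C=0)
  6. fill(C) -> (A=2 B=4 C=11)
Target reached → yes.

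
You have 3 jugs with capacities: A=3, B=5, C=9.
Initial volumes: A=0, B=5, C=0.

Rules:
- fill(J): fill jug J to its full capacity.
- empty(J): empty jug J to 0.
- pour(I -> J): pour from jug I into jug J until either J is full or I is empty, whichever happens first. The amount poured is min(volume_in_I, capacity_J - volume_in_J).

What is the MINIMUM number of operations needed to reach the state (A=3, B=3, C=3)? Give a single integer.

BFS from (A=0, B=5, C=0). One shortest path:
  1. empty(B) -> (A=0 B=0 C=0)
  2. fill(C) -> (A=0 B=0 C=9)
  3. pour(C -> A) -> (A=3 B=0 C=6)
  4. pour(A -> B) -> (A=0 B=3 C=6)
  5. pour(C -> A) -> (A=3 B=3 C=3)
Reached target in 5 moves.

Answer: 5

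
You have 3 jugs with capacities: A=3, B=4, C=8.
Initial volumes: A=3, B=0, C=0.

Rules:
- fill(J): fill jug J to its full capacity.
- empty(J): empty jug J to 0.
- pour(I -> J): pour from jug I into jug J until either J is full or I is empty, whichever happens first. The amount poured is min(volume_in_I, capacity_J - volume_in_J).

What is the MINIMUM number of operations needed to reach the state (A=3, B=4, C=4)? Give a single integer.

Answer: 2

Derivation:
BFS from (A=3, B=0, C=0). One shortest path:
  1. fill(C) -> (A=3 B=0 C=8)
  2. pour(C -> B) -> (A=3 B=4 C=4)
Reached target in 2 moves.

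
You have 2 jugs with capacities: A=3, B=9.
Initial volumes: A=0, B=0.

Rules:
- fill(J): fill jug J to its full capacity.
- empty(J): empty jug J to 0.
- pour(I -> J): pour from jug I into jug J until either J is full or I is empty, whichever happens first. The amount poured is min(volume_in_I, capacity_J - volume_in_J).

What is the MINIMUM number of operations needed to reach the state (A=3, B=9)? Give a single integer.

BFS from (A=0, B=0). One shortest path:
  1. fill(A) -> (A=3 B=0)
  2. fill(B) -> (A=3 B=9)
Reached target in 2 moves.

Answer: 2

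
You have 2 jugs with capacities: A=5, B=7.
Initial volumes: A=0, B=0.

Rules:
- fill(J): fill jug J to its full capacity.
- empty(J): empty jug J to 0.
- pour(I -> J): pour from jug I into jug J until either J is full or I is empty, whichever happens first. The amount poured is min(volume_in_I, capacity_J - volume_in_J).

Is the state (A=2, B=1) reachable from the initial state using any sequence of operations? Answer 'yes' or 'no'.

Answer: no

Derivation:
BFS explored all 24 reachable states.
Reachable set includes: (0,0), (0,1), (0,2), (0,3), (0,4), (0,5), (0,6), (0,7), (1,0), (1,7), (2,0), (2,7) ...
Target (A=2, B=1) not in reachable set → no.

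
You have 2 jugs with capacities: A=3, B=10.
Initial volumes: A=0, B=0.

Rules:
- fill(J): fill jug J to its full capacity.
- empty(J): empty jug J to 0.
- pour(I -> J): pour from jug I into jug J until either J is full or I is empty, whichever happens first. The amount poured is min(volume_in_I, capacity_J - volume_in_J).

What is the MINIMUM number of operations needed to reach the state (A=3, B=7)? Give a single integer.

BFS from (A=0, B=0). One shortest path:
  1. fill(B) -> (A=0 B=10)
  2. pour(B -> A) -> (A=3 B=7)
Reached target in 2 moves.

Answer: 2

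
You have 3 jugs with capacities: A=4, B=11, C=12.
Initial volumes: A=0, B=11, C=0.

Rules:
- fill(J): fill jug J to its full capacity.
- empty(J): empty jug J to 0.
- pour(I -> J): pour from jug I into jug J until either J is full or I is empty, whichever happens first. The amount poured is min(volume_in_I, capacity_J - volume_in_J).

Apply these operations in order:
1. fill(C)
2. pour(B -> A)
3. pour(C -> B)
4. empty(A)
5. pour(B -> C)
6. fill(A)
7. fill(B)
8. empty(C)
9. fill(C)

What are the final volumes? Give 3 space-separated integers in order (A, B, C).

Step 1: fill(C) -> (A=0 B=11 C=12)
Step 2: pour(B -> A) -> (A=4 B=7 C=12)
Step 3: pour(C -> B) -> (A=4 B=11 C=8)
Step 4: empty(A) -> (A=0 B=11 C=8)
Step 5: pour(B -> C) -> (A=0 B=7 C=12)
Step 6: fill(A) -> (A=4 B=7 C=12)
Step 7: fill(B) -> (A=4 B=11 C=12)
Step 8: empty(C) -> (A=4 B=11 C=0)
Step 9: fill(C) -> (A=4 B=11 C=12)

Answer: 4 11 12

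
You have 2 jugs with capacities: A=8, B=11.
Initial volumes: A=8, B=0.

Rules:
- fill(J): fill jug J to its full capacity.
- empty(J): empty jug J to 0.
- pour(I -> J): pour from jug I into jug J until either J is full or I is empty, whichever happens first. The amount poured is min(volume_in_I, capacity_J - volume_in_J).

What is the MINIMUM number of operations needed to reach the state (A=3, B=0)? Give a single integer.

BFS from (A=8, B=0). One shortest path:
  1. empty(A) -> (A=0 B=0)
  2. fill(B) -> (A=0 B=11)
  3. pour(B -> A) -> (A=8 B=3)
  4. empty(A) -> (A=0 B=3)
  5. pour(B -> A) -> (A=3 B=0)
Reached target in 5 moves.

Answer: 5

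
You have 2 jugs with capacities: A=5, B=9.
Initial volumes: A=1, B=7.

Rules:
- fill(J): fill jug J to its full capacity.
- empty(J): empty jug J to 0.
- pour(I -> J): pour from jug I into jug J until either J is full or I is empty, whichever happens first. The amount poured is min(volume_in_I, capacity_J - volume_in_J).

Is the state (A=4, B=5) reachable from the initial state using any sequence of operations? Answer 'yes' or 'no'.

Answer: no

Derivation:
BFS explored all 29 reachable states.
Reachable set includes: (0,0), (0,1), (0,2), (0,3), (0,4), (0,5), (0,6), (0,7), (0,8), (0,9), (1,0), (1,7) ...
Target (A=4, B=5) not in reachable set → no.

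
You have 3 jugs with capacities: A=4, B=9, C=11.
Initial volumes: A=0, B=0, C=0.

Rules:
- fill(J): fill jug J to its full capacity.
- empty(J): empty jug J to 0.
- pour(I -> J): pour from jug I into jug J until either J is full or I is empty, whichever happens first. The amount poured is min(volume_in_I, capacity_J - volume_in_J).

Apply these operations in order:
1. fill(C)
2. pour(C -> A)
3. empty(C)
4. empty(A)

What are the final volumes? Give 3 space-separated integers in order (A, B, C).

Answer: 0 0 0

Derivation:
Step 1: fill(C) -> (A=0 B=0 C=11)
Step 2: pour(C -> A) -> (A=4 B=0 C=7)
Step 3: empty(C) -> (A=4 B=0 C=0)
Step 4: empty(A) -> (A=0 B=0 C=0)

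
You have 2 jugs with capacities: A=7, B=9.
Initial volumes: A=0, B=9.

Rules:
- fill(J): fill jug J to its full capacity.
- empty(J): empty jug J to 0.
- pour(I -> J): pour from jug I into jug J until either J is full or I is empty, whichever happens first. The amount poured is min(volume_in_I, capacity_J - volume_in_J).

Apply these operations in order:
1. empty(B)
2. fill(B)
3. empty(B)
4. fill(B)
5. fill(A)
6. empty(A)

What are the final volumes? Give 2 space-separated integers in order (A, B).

Step 1: empty(B) -> (A=0 B=0)
Step 2: fill(B) -> (A=0 B=9)
Step 3: empty(B) -> (A=0 B=0)
Step 4: fill(B) -> (A=0 B=9)
Step 5: fill(A) -> (A=7 B=9)
Step 6: empty(A) -> (A=0 B=9)

Answer: 0 9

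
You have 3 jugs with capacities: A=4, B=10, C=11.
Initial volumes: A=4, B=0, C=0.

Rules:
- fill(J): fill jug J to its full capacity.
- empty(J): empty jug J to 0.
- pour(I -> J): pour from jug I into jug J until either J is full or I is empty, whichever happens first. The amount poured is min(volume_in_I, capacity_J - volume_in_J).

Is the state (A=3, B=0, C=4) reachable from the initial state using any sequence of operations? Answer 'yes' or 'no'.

Answer: yes

Derivation:
BFS from (A=4, B=0, C=0):
  1. fill(B) -> (A=4 B=10 C=0)
  2. pour(A -> C) -> (A=0 B=10 C=4)
  3. fill(A) -> (A=4 B=10 C=4)
  4. pour(B -> C) -> (A=4 B=3 C=11)
  5. empty(C) -> (A=4 B=3 C=0)
  6. pour(A -> C) -> (A=0 B=3 C=4)
  7. pour(B -> A) -> (A=3 B=0 C=4)
Target reached → yes.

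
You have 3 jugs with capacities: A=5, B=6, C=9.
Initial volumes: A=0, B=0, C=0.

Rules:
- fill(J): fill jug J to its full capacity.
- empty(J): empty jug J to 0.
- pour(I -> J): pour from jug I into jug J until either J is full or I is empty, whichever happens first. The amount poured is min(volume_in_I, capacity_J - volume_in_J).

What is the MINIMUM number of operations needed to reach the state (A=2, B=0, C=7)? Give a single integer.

Answer: 8

Derivation:
BFS from (A=0, B=0, C=0). One shortest path:
  1. fill(C) -> (A=0 B=0 C=9)
  2. pour(C -> B) -> (A=0 B=6 C=3)
  3. pour(C -> A) -> (A=3 B=6 C=0)
  4. pour(B -> C) -> (A=3 B=0 C=6)
  5. pour(A -> B) -> (A=0 B=3 C=6)
  6. pour(C -> A) -> (A=5 B=3 C=1)
  7. pour(A -> B) -> (A=2 B=6 C=1)
  8. pour(B -> C) -> (A=2 B=0 C=7)
Reached target in 8 moves.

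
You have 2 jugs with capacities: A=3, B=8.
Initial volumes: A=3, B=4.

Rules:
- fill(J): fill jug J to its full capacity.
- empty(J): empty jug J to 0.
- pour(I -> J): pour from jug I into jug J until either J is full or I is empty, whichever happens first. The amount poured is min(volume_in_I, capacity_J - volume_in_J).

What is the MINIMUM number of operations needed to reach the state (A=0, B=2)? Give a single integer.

BFS from (A=3, B=4). One shortest path:
  1. pour(A -> B) -> (A=0 B=7)
  2. fill(A) -> (A=3 B=7)
  3. pour(A -> B) -> (A=2 B=8)
  4. empty(B) -> (A=2 B=0)
  5. pour(A -> B) -> (A=0 B=2)
Reached target in 5 moves.

Answer: 5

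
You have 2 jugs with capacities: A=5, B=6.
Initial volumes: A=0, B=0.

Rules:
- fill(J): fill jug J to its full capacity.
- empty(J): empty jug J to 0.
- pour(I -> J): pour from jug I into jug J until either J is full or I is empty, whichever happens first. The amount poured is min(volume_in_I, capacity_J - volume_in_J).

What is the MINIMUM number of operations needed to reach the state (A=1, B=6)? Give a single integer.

BFS from (A=0, B=0). One shortest path:
  1. fill(B) -> (A=0 B=6)
  2. pour(B -> A) -> (A=5 B=1)
  3. empty(A) -> (A=0 B=1)
  4. pour(B -> A) -> (A=1 B=0)
  5. fill(B) -> (A=1 B=6)
Reached target in 5 moves.

Answer: 5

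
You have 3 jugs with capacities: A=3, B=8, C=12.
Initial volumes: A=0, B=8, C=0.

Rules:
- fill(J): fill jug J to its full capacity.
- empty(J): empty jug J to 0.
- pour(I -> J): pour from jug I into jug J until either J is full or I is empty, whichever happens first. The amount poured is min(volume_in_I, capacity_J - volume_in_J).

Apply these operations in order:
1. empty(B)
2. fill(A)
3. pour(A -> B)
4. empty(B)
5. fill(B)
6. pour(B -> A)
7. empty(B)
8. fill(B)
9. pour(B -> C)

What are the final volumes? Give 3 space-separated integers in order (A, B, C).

Answer: 3 0 8

Derivation:
Step 1: empty(B) -> (A=0 B=0 C=0)
Step 2: fill(A) -> (A=3 B=0 C=0)
Step 3: pour(A -> B) -> (A=0 B=3 C=0)
Step 4: empty(B) -> (A=0 B=0 C=0)
Step 5: fill(B) -> (A=0 B=8 C=0)
Step 6: pour(B -> A) -> (A=3 B=5 C=0)
Step 7: empty(B) -> (A=3 B=0 C=0)
Step 8: fill(B) -> (A=3 B=8 C=0)
Step 9: pour(B -> C) -> (A=3 B=0 C=8)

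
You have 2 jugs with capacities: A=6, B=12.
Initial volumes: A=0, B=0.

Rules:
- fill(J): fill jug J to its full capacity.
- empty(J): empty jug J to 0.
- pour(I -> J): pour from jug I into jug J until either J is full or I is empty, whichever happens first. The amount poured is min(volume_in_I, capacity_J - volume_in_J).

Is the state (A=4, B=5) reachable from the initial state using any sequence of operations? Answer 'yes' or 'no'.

BFS explored all 6 reachable states.
Reachable set includes: (0,0), (0,6), (0,12), (6,0), (6,6), (6,12)
Target (A=4, B=5) not in reachable set → no.

Answer: no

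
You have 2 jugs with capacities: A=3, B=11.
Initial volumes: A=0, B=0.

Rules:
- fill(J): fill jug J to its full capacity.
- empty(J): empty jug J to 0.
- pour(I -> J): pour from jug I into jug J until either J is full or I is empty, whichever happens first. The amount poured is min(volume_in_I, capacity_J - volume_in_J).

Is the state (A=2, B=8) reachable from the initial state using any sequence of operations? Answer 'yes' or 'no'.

Answer: no

Derivation:
BFS explored all 28 reachable states.
Reachable set includes: (0,0), (0,1), (0,2), (0,3), (0,4), (0,5), (0,6), (0,7), (0,8), (0,9), (0,10), (0,11) ...
Target (A=2, B=8) not in reachable set → no.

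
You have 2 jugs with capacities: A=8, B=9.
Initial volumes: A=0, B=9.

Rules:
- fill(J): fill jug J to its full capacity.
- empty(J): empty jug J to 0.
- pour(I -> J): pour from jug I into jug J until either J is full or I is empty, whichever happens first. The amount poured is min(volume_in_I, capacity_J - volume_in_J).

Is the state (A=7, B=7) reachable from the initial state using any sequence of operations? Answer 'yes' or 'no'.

Answer: no

Derivation:
BFS explored all 34 reachable states.
Reachable set includes: (0,0), (0,1), (0,2), (0,3), (0,4), (0,5), (0,6), (0,7), (0,8), (0,9), (1,0), (1,9) ...
Target (A=7, B=7) not in reachable set → no.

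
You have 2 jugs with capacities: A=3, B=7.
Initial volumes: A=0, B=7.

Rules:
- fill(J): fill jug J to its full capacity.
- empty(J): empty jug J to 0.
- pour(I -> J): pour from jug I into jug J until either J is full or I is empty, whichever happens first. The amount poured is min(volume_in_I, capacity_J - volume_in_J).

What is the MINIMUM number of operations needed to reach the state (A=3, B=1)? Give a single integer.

Answer: 3

Derivation:
BFS from (A=0, B=7). One shortest path:
  1. pour(B -> A) -> (A=3 B=4)
  2. empty(A) -> (A=0 B=4)
  3. pour(B -> A) -> (A=3 B=1)
Reached target in 3 moves.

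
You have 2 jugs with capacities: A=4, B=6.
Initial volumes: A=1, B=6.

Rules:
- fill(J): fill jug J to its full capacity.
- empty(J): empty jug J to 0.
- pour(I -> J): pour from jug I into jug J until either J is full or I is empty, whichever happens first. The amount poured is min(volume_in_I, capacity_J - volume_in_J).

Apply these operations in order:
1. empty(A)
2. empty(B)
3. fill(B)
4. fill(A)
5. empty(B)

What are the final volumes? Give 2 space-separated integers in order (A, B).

Answer: 4 0

Derivation:
Step 1: empty(A) -> (A=0 B=6)
Step 2: empty(B) -> (A=0 B=0)
Step 3: fill(B) -> (A=0 B=6)
Step 4: fill(A) -> (A=4 B=6)
Step 5: empty(B) -> (A=4 B=0)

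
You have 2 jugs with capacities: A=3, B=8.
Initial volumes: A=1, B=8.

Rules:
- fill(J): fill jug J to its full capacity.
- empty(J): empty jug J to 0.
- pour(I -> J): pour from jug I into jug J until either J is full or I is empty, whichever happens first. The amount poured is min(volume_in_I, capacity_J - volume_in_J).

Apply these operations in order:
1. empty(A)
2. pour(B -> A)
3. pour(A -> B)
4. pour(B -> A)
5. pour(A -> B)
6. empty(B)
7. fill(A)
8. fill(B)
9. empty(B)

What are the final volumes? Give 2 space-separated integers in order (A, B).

Answer: 3 0

Derivation:
Step 1: empty(A) -> (A=0 B=8)
Step 2: pour(B -> A) -> (A=3 B=5)
Step 3: pour(A -> B) -> (A=0 B=8)
Step 4: pour(B -> A) -> (A=3 B=5)
Step 5: pour(A -> B) -> (A=0 B=8)
Step 6: empty(B) -> (A=0 B=0)
Step 7: fill(A) -> (A=3 B=0)
Step 8: fill(B) -> (A=3 B=8)
Step 9: empty(B) -> (A=3 B=0)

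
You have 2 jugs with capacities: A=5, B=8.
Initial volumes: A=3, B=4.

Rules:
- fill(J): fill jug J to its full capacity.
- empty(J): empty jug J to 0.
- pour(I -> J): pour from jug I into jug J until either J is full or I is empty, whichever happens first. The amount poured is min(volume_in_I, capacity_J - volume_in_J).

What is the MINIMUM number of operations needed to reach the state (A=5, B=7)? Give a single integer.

BFS from (A=3, B=4). One shortest path:
  1. pour(A -> B) -> (A=0 B=7)
  2. fill(A) -> (A=5 B=7)
Reached target in 2 moves.

Answer: 2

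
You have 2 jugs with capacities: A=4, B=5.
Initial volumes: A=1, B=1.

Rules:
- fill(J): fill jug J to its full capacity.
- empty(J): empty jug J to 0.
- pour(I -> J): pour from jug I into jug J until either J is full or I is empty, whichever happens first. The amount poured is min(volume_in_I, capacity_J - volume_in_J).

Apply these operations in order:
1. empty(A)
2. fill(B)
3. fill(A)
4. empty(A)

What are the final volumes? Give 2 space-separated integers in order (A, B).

Answer: 0 5

Derivation:
Step 1: empty(A) -> (A=0 B=1)
Step 2: fill(B) -> (A=0 B=5)
Step 3: fill(A) -> (A=4 B=5)
Step 4: empty(A) -> (A=0 B=5)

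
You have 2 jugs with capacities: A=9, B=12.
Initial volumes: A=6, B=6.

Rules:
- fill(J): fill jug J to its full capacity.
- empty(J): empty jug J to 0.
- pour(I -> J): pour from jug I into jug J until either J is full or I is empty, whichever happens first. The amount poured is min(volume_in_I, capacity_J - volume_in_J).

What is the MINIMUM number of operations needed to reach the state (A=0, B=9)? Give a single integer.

BFS from (A=6, B=6). One shortest path:
  1. fill(A) -> (A=9 B=6)
  2. empty(B) -> (A=9 B=0)
  3. pour(A -> B) -> (A=0 B=9)
Reached target in 3 moves.

Answer: 3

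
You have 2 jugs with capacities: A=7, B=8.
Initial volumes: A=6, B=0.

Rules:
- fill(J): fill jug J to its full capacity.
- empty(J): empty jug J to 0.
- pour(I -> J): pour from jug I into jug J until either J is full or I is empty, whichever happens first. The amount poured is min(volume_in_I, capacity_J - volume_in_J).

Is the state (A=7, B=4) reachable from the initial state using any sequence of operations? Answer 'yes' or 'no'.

Answer: yes

Derivation:
BFS from (A=6, B=0):
  1. pour(A -> B) -> (A=0 B=6)
  2. fill(A) -> (A=7 B=6)
  3. pour(A -> B) -> (A=5 B=8)
  4. empty(B) -> (A=5 B=0)
  5. pour(A -> B) -> (A=0 B=5)
  6. fill(A) -> (A=7 B=5)
  7. pour(A -> B) -> (A=4 B=8)
  8. empty(B) -> (A=4 B=0)
  9. pour(A -> B) -> (A=0 B=4)
  10. fill(A) -> (A=7 B=4)
Target reached → yes.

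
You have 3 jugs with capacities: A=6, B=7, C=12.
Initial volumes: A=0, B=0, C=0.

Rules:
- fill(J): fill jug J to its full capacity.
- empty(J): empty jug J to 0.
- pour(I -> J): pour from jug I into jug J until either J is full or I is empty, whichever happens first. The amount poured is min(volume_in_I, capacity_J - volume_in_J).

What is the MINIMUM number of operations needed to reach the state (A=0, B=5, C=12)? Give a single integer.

BFS from (A=0, B=0, C=0). One shortest path:
  1. fill(C) -> (A=0 B=0 C=12)
  2. pour(C -> B) -> (A=0 B=7 C=5)
  3. empty(B) -> (A=0 B=0 C=5)
  4. pour(C -> B) -> (A=0 B=5 C=0)
  5. fill(C) -> (A=0 B=5 C=12)
Reached target in 5 moves.

Answer: 5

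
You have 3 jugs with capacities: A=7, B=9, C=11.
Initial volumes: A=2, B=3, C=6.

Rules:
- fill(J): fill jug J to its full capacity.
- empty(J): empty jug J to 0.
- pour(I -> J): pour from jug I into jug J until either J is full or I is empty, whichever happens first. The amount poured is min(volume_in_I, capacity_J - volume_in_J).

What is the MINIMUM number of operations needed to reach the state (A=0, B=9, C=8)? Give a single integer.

Answer: 2

Derivation:
BFS from (A=2, B=3, C=6). One shortest path:
  1. fill(B) -> (A=2 B=9 C=6)
  2. pour(A -> C) -> (A=0 B=9 C=8)
Reached target in 2 moves.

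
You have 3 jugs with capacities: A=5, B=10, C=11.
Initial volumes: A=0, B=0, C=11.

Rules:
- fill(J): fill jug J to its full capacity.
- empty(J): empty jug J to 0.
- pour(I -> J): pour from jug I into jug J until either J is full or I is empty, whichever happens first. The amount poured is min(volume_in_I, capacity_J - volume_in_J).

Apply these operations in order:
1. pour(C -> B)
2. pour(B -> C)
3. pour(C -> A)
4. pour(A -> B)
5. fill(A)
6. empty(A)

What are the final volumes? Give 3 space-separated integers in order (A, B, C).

Step 1: pour(C -> B) -> (A=0 B=10 C=1)
Step 2: pour(B -> C) -> (A=0 B=0 C=11)
Step 3: pour(C -> A) -> (A=5 B=0 C=6)
Step 4: pour(A -> B) -> (A=0 B=5 C=6)
Step 5: fill(A) -> (A=5 B=5 C=6)
Step 6: empty(A) -> (A=0 B=5 C=6)

Answer: 0 5 6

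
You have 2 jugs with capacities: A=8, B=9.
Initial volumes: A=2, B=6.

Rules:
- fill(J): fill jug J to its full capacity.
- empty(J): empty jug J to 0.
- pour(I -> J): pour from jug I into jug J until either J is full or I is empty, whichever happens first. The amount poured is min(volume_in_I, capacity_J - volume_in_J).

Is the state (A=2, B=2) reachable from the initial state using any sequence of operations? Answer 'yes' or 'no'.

Answer: no

Derivation:
BFS explored all 35 reachable states.
Reachable set includes: (0,0), (0,1), (0,2), (0,3), (0,4), (0,5), (0,6), (0,7), (0,8), (0,9), (1,0), (1,9) ...
Target (A=2, B=2) not in reachable set → no.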